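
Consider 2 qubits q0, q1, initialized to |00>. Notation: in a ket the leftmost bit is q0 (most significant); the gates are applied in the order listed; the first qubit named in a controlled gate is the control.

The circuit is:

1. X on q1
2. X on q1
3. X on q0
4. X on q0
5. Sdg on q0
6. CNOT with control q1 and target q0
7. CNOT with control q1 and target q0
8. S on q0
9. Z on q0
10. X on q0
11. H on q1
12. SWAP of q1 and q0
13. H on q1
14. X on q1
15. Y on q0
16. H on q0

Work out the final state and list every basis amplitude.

The resulting statevector has amplitude 0 on |00>, 0 on |01>, sqrt(2)*I/2 on |10>, -sqrt(2)*I/2 on |11>. Key observation: steps 5-8 multiply out to the identity, so the circuit reduces to the remaining gates.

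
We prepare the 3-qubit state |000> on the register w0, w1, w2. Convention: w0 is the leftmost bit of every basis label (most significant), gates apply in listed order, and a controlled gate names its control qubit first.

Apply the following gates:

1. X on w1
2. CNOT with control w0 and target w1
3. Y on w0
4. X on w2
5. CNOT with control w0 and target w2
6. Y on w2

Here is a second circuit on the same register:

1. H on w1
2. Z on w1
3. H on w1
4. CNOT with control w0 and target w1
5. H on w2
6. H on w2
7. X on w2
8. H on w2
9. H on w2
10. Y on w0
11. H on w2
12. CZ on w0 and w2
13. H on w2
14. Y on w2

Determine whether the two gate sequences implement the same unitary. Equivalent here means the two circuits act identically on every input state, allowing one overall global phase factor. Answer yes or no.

Yes, they are equivalent — the unitaries differ by at most a global phase.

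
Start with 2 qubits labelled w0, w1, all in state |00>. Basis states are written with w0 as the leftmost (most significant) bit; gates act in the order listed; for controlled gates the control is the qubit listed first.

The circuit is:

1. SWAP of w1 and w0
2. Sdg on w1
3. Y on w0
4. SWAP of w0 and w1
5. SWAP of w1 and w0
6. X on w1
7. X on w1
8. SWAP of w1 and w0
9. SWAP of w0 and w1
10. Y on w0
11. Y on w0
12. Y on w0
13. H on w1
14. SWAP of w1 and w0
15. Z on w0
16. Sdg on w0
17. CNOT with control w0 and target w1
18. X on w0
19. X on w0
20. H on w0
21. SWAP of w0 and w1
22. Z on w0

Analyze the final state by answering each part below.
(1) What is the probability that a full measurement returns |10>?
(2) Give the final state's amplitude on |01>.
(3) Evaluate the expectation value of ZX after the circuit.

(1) The probability of measuring |10> is 1/4. Key observation: steps 3-10 multiply out to the identity, so the circuit reduces to the remaining gates.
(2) |01> carries amplitude 1/2 in the final state.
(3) The observable ZX averages to 1.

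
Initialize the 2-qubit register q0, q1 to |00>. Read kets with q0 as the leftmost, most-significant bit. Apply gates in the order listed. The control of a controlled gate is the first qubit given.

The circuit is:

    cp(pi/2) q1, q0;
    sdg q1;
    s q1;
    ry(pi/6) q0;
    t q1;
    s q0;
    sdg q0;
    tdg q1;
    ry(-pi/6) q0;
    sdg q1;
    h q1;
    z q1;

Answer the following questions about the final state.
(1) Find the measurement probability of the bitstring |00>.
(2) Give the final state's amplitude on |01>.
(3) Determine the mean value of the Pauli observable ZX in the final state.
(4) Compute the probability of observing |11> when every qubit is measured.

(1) Outcome |00> occurs with probability 1/2. Key observation: the block from step 3 through step 10 cancels to the identity and can be dropped.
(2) The amplitude on |01> is -sqrt(2)/2.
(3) The observable ZX averages to -1.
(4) Outcome |11> occurs with probability 0.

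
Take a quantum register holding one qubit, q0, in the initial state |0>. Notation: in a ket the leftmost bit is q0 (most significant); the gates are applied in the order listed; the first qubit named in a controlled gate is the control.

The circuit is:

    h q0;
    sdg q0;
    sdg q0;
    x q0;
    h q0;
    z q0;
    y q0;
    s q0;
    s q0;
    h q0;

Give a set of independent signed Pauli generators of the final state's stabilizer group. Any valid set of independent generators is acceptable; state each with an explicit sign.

The final state is stabilized by the group generated by +X; other independent generating sets are equally valid.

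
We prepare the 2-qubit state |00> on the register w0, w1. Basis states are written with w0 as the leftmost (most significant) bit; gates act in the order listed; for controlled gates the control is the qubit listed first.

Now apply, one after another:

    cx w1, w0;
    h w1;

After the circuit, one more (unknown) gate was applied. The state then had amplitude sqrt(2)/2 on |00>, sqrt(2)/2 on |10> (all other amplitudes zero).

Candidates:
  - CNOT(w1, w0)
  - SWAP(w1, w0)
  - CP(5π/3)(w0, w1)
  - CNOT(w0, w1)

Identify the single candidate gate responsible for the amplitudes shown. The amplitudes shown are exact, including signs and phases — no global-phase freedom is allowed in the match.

The unique candidate consistent with the amplitudes is SWAP(w1, w0).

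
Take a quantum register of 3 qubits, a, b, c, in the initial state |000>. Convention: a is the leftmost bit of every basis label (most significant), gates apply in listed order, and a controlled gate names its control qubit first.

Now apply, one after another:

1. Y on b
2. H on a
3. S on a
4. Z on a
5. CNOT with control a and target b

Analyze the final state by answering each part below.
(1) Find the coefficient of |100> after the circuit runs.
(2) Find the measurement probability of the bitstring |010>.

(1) The final state's coefficient on |100> equals sqrt(2)/2.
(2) Outcome |010> occurs with probability 1/2.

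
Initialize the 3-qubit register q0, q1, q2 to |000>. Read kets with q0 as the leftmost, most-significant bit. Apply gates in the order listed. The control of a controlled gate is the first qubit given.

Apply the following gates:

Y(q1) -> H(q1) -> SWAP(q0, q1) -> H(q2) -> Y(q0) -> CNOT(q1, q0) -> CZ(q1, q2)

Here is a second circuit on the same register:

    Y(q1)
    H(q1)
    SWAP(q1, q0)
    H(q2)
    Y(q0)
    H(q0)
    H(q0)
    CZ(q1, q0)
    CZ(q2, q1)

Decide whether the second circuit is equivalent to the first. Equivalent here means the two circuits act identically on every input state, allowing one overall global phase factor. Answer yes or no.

No, they are not equivalent — no single phase factor reconciles the two unitaries.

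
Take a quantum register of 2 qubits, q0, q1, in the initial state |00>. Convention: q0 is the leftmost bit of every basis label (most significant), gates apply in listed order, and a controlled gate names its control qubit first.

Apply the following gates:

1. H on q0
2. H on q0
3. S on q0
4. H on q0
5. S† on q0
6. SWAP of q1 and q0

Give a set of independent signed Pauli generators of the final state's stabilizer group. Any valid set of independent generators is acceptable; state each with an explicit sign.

The stabilizer group can be generated by -IY, +ZI, among other valid generating sets.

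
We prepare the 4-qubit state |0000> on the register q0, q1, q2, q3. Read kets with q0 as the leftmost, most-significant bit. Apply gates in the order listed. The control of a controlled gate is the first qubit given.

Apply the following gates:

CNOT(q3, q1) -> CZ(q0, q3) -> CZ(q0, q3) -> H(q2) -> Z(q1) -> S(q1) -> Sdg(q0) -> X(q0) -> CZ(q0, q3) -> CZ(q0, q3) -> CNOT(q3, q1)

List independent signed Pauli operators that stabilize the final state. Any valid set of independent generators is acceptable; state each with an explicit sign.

The stabilizer group can be generated by +IIXI, -ZIII, +IZII, +IIIZ, among other valid generating sets.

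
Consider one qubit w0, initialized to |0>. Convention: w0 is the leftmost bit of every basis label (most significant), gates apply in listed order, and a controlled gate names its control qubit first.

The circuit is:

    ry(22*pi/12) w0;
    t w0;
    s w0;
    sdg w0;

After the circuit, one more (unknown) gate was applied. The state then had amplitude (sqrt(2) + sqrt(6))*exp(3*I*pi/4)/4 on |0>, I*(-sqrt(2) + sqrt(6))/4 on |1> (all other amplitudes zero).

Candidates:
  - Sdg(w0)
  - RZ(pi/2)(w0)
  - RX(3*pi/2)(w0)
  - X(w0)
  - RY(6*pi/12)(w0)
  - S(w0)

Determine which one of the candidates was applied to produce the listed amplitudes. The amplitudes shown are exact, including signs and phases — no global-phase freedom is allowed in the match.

The applied gate was RZ(pi/2)(w0).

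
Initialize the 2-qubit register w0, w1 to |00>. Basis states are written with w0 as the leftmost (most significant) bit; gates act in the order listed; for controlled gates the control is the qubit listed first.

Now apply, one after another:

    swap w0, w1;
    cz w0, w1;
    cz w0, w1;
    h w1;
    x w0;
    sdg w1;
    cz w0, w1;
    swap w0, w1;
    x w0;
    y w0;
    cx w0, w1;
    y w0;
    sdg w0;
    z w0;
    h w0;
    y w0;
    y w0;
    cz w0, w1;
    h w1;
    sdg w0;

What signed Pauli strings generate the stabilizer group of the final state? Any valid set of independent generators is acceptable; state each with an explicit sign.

One valid set of independent stabilizer generators is -YI, +IZ (any independent generating set of the same group is equally correct).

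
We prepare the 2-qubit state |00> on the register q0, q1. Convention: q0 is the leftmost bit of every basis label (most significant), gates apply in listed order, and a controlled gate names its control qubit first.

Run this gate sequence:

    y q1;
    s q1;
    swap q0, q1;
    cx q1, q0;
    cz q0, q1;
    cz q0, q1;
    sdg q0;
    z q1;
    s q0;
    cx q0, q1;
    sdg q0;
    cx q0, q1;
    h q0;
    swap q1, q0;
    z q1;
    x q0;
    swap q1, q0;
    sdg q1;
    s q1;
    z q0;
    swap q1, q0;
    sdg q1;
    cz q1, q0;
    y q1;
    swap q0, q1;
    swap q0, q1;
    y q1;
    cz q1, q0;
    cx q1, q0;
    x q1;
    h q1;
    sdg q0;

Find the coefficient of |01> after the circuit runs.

The final state's coefficient on |01> equals -1/2.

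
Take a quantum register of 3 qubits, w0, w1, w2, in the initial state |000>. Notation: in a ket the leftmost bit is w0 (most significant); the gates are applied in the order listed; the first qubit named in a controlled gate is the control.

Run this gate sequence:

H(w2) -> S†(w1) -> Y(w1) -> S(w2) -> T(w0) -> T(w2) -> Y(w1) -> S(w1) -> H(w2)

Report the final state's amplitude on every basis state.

After the circuit, the state carries amplitude 1/2 + exp(3*I*pi/4)/2 on |000>, 1/2 - exp(3*I*pi/4)/2 on |001>, and 0 on every other basis state.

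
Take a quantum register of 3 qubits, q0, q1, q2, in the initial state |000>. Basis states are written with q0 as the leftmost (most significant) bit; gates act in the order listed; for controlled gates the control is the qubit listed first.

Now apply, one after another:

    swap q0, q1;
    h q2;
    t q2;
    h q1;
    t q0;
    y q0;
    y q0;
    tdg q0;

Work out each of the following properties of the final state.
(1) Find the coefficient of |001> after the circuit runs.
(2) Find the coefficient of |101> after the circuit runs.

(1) The amplitude on |001> is exp(I*pi/4)/2. Key observation: gates 5-8 undo each other exactly, leaving only the rest of the circuit to track.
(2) |101> carries amplitude 0 in the final state.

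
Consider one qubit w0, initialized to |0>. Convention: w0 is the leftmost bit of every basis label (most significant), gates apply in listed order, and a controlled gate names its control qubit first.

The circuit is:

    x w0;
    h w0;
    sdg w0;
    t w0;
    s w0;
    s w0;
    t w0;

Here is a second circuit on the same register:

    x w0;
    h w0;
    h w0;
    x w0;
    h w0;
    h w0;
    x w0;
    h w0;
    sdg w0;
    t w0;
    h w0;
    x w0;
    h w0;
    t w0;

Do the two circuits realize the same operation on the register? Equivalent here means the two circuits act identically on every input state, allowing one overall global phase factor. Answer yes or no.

Yes: on every input state the two circuits agree up to one overall phase factor.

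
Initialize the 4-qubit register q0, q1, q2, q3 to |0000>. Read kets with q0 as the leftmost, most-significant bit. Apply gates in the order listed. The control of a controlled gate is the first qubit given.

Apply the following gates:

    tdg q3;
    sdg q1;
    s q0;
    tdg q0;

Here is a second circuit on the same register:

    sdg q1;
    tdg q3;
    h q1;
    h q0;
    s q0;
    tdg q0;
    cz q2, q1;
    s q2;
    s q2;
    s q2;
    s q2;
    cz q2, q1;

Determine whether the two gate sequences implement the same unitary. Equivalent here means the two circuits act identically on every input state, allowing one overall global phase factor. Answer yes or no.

No: there is an input state on which the two circuits produce genuinely different outputs (not merely differing by a phase).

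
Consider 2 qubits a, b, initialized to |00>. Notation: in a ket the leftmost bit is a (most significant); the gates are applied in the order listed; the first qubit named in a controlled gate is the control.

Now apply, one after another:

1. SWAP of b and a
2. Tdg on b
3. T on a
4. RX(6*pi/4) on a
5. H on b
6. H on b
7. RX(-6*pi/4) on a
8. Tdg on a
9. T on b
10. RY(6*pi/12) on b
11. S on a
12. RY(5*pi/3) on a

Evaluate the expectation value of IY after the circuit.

The observable IY averages to 0.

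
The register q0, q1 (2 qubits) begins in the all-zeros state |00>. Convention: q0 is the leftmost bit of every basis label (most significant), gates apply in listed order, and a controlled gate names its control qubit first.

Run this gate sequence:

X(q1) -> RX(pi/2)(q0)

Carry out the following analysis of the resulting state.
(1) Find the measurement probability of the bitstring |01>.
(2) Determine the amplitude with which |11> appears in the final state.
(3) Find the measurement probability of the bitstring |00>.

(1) Outcome |01> occurs with probability 1/2.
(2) The amplitude on |11> is -sqrt(2)*I/2.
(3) The probability of measuring |00> is 0.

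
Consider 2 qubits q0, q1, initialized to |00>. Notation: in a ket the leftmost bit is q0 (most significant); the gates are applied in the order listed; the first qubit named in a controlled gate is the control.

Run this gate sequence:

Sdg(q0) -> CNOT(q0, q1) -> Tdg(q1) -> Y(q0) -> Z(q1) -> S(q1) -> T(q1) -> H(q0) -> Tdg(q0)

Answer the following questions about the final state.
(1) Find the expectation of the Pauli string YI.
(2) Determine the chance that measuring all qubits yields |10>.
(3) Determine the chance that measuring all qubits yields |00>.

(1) The expectation value of YI is sqrt(2)/2.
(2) Outcome |10> occurs with probability 1/2.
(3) Outcome |00> occurs with probability 1/2.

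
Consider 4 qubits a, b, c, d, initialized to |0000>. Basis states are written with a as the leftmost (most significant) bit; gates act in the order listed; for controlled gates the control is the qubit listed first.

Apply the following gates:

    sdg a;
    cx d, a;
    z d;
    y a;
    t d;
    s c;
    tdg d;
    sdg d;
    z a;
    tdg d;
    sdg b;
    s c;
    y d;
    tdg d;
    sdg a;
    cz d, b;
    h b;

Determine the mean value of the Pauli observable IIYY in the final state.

The observable IIYY averages to 0.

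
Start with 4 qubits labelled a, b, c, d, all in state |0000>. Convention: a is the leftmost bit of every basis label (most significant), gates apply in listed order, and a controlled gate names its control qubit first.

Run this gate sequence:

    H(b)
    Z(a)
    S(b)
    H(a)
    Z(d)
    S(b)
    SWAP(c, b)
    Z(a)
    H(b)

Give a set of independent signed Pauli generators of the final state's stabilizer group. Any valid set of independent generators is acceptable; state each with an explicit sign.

The final state is stabilized by the group generated by -XIII, +IXII, -IIXI, +IIIZ; other independent generating sets are equally valid.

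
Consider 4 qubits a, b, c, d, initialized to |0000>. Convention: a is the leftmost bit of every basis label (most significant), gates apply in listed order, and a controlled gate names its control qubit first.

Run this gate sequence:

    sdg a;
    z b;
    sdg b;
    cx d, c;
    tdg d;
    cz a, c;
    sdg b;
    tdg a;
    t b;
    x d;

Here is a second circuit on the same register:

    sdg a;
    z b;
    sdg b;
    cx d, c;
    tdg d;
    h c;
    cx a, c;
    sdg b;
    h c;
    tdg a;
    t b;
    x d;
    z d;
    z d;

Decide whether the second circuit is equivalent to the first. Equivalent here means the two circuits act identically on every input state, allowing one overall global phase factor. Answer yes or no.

Yes — the two circuits implement the same unitary up to a global phase.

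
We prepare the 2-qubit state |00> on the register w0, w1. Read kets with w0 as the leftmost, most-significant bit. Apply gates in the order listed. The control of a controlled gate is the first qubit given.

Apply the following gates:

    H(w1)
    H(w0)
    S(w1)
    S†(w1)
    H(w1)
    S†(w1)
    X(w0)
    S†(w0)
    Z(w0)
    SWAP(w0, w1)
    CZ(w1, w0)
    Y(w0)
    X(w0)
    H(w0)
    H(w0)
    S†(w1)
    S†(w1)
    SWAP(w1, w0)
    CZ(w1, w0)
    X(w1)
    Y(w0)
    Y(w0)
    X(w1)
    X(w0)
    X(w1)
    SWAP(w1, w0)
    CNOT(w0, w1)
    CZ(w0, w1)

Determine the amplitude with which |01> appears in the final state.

|01> carries amplitude 0 in the final state. Key observation: steps 20-23 multiply out to the identity, so the circuit reduces to the remaining gates.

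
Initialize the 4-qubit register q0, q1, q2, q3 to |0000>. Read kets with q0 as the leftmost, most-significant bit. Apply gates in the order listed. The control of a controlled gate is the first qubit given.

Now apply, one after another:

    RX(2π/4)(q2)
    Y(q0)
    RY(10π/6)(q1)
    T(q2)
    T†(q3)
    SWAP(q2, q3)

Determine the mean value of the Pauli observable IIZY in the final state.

The observable IIZY averages to -sqrt(2)/2.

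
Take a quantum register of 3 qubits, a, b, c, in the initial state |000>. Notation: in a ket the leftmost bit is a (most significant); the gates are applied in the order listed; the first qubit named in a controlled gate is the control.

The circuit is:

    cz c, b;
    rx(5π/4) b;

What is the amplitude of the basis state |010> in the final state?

The amplitude on |010> is -I*sqrt(sqrt(2) + 2)/2.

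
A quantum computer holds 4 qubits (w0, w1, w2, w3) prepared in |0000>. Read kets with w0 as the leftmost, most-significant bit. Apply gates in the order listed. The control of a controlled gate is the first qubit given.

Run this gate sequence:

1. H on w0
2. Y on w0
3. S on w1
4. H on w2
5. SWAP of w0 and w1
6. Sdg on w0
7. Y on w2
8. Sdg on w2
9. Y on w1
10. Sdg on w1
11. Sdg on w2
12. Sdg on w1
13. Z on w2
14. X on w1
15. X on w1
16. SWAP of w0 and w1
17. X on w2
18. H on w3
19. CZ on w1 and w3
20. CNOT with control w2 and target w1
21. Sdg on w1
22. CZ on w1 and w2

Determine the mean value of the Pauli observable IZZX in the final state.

The observable IZZX averages to 1. Key observation: steps 14-15 multiply out to the identity, so the circuit reduces to the remaining gates.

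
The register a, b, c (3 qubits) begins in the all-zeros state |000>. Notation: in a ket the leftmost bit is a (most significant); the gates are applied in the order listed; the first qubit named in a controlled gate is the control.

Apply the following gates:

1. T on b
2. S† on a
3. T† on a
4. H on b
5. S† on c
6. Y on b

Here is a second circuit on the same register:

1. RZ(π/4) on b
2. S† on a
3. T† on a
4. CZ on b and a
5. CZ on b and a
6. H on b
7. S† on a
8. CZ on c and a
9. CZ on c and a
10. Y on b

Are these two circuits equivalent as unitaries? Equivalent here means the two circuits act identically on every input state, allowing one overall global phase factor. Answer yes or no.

No: there is an input state on which the two circuits produce genuinely different outputs (not merely differing by a phase).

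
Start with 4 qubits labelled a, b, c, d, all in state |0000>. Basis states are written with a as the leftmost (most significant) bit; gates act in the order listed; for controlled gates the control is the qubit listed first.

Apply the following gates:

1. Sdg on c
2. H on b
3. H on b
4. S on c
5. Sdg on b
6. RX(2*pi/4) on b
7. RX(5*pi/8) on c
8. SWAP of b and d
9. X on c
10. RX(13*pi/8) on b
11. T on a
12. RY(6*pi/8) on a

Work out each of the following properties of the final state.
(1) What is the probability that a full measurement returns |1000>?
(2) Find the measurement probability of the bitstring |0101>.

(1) A full measurement returns |1000> with probability (sqrt(2) + 2)*(sqrt(2 - sqrt(2)) + 2)**2/128. Key observation: steps 1-4 multiply out to the identity, so the circuit reduces to the remaining gates.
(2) The probability of measuring |0101> is 1/64.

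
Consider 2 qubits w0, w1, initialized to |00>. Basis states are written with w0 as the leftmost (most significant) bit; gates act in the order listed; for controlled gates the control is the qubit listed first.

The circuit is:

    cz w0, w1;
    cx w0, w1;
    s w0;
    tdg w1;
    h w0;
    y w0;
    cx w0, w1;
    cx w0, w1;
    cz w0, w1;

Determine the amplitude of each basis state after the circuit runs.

The final amplitudes are -sqrt(2)*I/2 on |00>, 0 on |01>, sqrt(2)*I/2 on |10>, 0 on |11>.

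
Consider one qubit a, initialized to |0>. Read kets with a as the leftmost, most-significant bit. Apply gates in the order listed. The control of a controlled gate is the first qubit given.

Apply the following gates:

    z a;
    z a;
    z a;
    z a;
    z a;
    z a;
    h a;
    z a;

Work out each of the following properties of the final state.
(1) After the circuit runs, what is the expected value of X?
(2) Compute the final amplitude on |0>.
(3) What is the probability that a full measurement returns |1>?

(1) In the final state, X has expectation -1.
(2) The final state's coefficient on |0> equals sqrt(2)/2.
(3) A full measurement returns |1> with probability 1/2.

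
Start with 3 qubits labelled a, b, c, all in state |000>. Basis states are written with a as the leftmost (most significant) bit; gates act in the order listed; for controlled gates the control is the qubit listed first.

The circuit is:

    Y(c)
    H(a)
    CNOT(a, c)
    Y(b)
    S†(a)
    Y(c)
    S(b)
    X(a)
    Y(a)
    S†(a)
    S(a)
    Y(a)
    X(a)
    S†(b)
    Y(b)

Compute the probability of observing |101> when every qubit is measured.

Outcome |101> occurs with probability 1/2. Key observation: gates 7-14 undo each other exactly, leaving only the rest of the circuit to track.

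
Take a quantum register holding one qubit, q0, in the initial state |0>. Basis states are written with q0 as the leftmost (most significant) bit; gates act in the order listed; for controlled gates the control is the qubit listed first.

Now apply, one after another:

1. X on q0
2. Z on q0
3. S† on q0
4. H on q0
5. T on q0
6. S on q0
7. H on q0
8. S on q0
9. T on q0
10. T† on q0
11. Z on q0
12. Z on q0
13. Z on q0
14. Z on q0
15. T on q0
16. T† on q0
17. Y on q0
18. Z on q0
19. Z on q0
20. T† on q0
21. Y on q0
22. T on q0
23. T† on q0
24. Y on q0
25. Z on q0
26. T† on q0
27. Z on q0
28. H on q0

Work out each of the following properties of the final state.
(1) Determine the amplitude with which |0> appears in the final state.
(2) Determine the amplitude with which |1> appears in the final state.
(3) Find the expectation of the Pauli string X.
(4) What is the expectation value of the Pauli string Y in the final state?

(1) The amplitude on |0> is sqrt(2)*I/2. Key observation: steps 9-16 multiply out to the identity, so the circuit reduces to the remaining gates.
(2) |1> carries amplitude -sqrt(2)*exp(I*pi/4)/2 in the final state.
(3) The observable X averages to -sqrt(2)/2.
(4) The expectation value of Y is sqrt(2)/2.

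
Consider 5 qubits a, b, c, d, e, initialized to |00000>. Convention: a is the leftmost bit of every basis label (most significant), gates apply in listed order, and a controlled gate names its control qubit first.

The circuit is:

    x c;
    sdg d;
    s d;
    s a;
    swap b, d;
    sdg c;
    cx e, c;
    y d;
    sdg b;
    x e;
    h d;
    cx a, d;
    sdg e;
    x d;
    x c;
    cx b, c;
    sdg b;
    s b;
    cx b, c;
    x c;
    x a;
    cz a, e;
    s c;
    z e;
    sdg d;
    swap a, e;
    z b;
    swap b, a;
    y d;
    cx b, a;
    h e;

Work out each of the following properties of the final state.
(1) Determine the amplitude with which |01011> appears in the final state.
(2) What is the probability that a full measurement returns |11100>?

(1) |01011> carries amplitude 0 in the final state.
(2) The probability of measuring |11100> is 1/4.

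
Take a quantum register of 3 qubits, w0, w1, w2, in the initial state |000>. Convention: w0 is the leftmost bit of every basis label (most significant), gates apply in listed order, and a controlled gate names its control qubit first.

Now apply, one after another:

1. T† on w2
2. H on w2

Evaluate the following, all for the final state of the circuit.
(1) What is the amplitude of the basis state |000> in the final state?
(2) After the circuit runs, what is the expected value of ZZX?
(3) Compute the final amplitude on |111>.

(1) The amplitude on |000> is sqrt(2)/2.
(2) The observable ZZX averages to 1.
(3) The amplitude on |111> is 0.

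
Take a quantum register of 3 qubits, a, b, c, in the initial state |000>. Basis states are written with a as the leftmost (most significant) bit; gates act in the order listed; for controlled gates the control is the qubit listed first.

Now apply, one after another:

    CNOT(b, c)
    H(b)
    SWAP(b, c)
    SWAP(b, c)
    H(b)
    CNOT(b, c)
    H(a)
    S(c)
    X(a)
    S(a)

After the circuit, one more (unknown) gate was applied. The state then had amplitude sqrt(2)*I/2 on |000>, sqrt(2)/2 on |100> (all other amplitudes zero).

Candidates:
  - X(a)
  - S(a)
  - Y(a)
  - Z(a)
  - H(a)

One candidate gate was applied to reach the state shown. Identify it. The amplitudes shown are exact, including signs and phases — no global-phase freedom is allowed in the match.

It was X(a) that produced the state shown. Key observation: the block from step 1 through step 6 cancels to the identity and can be dropped.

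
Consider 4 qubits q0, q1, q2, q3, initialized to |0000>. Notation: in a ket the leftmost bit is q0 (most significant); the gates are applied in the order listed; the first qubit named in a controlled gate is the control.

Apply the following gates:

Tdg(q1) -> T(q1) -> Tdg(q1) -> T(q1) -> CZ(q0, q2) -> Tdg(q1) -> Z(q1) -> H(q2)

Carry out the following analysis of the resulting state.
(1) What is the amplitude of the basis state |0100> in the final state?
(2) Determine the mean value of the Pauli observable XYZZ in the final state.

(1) The final state's coefficient on |0100> equals 0.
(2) The expectation value of XYZZ is 0.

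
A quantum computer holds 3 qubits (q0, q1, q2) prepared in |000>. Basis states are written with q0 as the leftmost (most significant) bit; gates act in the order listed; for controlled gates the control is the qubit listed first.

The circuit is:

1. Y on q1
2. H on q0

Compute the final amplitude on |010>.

The final state's coefficient on |010> equals sqrt(2)*I/2.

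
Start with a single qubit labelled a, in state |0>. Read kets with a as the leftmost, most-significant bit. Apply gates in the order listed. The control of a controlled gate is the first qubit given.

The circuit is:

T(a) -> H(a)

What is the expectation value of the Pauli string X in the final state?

In the final state, X has expectation 1.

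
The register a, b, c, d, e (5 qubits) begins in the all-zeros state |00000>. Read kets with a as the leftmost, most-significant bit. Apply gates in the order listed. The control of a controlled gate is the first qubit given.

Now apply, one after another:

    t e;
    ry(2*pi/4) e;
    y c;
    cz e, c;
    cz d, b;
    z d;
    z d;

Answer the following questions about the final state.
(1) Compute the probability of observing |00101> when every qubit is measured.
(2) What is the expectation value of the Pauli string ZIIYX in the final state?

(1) The probability of measuring |00101> is 1/2.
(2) The observable ZIIYX averages to 0.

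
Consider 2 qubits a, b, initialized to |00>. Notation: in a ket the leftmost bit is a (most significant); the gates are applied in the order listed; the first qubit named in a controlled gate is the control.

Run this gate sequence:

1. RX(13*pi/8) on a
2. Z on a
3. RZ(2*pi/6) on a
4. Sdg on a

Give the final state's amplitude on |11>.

|11> carries amplitude 0 in the final state.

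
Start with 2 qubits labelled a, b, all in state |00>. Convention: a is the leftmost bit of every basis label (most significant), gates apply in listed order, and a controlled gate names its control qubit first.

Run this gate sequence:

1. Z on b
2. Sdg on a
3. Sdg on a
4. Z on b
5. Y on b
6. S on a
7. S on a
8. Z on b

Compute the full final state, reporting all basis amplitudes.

The final amplitudes are -I on |01>, and 0 on every other basis state.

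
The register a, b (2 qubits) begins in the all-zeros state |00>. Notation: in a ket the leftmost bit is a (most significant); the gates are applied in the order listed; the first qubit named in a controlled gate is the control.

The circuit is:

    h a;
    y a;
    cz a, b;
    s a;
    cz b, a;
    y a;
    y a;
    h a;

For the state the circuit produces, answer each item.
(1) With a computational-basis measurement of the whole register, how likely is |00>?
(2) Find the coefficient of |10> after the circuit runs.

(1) Outcome |00> occurs with probability 1/2.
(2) |10> carries amplitude 1/2 - I/2 in the final state.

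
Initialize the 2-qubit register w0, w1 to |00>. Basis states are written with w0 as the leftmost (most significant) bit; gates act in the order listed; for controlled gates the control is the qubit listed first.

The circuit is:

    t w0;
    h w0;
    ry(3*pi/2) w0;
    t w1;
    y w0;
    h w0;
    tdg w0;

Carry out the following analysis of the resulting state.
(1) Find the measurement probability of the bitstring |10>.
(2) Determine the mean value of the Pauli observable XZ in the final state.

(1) A full measurement returns |10> with probability 1/2.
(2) The observable XZ averages to -sqrt(2)/2.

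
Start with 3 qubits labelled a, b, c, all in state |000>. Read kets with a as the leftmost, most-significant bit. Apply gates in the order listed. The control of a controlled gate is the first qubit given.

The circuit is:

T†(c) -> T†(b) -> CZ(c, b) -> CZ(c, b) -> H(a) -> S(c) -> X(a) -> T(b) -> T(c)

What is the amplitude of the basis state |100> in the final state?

|100> carries amplitude sqrt(2)/2 in the final state.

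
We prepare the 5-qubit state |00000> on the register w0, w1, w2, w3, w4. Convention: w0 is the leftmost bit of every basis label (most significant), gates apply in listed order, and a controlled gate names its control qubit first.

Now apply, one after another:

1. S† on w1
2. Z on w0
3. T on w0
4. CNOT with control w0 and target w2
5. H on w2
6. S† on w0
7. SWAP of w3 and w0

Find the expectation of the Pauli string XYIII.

The expectation value of XYIII is 0.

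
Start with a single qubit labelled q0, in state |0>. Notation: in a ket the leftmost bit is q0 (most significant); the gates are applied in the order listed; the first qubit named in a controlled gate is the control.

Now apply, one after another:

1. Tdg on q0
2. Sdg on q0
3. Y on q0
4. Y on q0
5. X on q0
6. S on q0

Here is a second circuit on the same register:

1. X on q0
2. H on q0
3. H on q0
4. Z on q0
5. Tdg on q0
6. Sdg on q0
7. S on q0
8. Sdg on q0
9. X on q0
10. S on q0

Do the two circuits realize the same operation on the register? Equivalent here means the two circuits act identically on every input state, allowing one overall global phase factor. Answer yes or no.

No, they are not equivalent — no single phase factor reconciles the two unitaries.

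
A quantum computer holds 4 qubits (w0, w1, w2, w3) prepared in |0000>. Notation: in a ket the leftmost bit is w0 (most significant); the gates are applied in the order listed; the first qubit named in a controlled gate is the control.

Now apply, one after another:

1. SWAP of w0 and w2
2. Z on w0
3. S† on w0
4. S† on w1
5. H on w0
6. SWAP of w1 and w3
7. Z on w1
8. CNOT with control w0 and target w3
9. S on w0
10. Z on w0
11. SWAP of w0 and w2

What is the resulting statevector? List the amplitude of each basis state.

After the circuit, the state carries amplitude sqrt(2)/2 on |0000>, -sqrt(2)*I/2 on |0011>, and 0 on every other basis state.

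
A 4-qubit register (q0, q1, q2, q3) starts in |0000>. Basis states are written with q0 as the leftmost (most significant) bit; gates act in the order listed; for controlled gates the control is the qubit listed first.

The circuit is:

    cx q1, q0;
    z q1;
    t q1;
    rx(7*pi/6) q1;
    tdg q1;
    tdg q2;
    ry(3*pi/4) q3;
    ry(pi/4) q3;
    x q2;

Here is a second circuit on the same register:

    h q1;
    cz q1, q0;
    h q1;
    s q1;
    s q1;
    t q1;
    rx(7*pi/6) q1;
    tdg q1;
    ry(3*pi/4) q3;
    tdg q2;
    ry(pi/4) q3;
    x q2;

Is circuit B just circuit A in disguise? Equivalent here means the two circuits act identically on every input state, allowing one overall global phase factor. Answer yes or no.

No: there is an input state on which the two circuits produce genuinely different outputs (not merely differing by a phase).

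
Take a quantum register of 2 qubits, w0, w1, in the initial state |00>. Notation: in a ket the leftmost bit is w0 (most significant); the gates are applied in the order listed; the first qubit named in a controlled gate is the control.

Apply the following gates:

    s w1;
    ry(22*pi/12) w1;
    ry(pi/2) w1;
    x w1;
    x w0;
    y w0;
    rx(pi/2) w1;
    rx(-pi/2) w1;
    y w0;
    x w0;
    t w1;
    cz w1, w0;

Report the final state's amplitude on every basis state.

The final amplitudes are -1/2 on |00>, -sqrt(3)*exp(I*pi/4)/2 on |01>, 0 on |10>, 0 on |11>. Key observation: the block from step 5 through step 10 cancels to the identity and can be dropped.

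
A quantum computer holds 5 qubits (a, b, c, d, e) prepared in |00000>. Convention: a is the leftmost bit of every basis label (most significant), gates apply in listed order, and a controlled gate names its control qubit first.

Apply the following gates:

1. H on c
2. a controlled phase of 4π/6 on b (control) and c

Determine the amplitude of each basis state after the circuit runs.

The final amplitudes are sqrt(2)/2 on |00000>, sqrt(2)/2 on |00100>, and 0 on every other basis state.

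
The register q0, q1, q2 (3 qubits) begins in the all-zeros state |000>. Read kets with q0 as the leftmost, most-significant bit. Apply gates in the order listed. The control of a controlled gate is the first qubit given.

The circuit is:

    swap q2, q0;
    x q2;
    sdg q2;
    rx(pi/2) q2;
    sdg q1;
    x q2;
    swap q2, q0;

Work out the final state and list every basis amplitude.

After the circuit, the state carries amplitude -sqrt(2)*I/2 on |000>, -sqrt(2)/2 on |100>, and 0 on every other basis state.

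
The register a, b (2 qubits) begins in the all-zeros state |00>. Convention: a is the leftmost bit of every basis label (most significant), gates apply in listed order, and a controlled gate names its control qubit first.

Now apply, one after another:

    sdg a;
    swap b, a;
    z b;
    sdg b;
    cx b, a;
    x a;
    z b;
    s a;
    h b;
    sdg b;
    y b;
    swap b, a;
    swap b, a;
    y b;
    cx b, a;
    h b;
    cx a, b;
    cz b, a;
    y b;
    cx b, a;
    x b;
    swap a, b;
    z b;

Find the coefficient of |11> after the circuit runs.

|11> carries amplitude 1/2 in the final state.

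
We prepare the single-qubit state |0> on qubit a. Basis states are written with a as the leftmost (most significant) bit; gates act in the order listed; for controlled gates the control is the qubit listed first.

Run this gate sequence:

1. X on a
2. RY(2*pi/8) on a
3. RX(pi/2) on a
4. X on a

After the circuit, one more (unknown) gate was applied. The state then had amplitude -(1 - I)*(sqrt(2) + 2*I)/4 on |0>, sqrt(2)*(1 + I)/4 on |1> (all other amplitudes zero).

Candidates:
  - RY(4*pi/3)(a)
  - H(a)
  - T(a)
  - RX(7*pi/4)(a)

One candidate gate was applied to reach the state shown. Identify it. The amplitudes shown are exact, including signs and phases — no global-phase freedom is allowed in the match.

It was RX(7*pi/4)(a) that produced the state shown.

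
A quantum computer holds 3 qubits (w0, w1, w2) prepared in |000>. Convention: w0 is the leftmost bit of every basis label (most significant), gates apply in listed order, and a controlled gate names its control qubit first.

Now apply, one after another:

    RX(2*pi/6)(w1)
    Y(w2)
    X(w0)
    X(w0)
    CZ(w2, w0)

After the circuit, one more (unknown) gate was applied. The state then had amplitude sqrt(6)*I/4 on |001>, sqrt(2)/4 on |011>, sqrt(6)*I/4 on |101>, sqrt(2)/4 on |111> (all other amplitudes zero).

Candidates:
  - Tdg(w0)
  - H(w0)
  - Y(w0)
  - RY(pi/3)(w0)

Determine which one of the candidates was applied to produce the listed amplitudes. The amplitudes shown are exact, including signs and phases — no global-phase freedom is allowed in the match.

The applied gate was H(w0).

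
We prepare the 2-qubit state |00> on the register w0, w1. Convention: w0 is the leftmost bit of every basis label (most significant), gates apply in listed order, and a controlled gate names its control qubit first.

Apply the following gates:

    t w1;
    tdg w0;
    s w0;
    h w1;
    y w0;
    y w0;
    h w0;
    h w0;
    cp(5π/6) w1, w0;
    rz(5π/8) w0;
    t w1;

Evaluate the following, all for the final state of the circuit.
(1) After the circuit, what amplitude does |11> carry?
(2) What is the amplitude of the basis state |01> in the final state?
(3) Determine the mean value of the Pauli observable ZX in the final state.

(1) The final state's coefficient on |11> equals 0. Key observation: the block from step 7 through step 8 cancels to the identity and can be dropped.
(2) The final state's coefficient on |01> equals -sqrt(2)*exp(15*I*pi/16)/2.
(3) The expectation value of ZX is sqrt(2)/2.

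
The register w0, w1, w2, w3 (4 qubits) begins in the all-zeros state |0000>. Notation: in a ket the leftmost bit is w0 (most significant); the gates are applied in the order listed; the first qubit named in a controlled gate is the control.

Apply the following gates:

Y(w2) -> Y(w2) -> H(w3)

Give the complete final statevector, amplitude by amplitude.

The resulting statevector has amplitude sqrt(2)/2 on |0000>, sqrt(2)/2 on |0001>, and 0 on every other basis state.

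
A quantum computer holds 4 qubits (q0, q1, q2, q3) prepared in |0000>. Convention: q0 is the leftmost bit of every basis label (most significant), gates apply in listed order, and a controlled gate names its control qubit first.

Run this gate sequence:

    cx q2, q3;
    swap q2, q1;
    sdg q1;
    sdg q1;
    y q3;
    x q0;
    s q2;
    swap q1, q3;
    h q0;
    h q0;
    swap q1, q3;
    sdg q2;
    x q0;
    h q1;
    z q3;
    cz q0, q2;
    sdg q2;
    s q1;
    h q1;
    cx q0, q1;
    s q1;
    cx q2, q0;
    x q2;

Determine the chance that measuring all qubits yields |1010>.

Outcome |1010> occurs with probability 0. Key observation: steps 6-13 multiply out to the identity, so the circuit reduces to the remaining gates.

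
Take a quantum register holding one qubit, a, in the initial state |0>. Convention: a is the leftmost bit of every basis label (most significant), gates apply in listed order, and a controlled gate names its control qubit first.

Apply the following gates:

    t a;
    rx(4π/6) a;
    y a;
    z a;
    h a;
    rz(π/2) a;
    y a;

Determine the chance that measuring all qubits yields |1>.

A full measurement returns |1> with probability 1/2.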